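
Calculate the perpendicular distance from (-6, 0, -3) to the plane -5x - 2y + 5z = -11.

distance = |a·x₀ + b·y₀ + c·z₀ - d| / √(a² + b² + c²)
  = |(-5)·(-6) + (-2)·0 + 5·(-3) - (-11)| / √((-5)² + (-2)² + 5²)
  = |30 + 0 - 15 + 11| / √(25 + 4 + 25)
  = |26| / √54
  = 26 / 7.348
  ≈ 3.538

3.538


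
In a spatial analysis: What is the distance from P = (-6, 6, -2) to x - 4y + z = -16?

distance = |a·x₀ + b·y₀ + c·z₀ - d| / √(a² + b² + c²)
  = |1·(-6) + (-4)·6 + 1·(-2) - (-16)| / √(1² + (-4)² + 1²)
  = |-6 - 24 - 2 + 16| / √(1 + 16 + 1)
  = |-16| / √18
  = 16 / 4.243
  ≈ 3.771

3.771


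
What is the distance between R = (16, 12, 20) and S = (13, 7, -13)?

d = √[(x₂-x₁)² + (y₂-y₁)² + (z₂-z₁)²]
  = √[(-3)² + (-5)² + (-33)²]
  = √[9 + 25 + 1089]
  = √1123
  ≈ 33.51

33.51


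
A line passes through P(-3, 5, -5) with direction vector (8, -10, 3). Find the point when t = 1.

P(t) = P + t·d
  = (-3 + 8·1, 5 + (-10)·1, -5 + 3·1)
  = (-3 + 8, 5 - 10, -5 + 3)
  = (5, -5, -2)

(5, -5, -2)


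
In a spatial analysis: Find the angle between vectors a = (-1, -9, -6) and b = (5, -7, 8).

a·b = (-1)·5 + (-9)·(-7) + (-6)·8 = -5 + 63 - 48 = 10
|a| = √((-1)² + (-9)² + (-6)²) = √118 ≈ 10.86
|b| = √(5² + (-7)² + 8²) = √138 ≈ 11.75
cos θ = (a·b)/(|a||b|) = 10/(10.86·11.75) ≈ 0.07836
θ = arccos(0.07836) ≈ 85.51°

85.51°


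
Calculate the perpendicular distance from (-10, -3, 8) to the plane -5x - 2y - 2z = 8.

distance = |a·x₀ + b·y₀ + c·z₀ - d| / √(a² + b² + c²)
  = |(-5)·(-10) + (-2)·(-3) + (-2)·8 - 8| / √((-5)² + (-2)² + (-2)²)
  = |50 + 6 - 16 - 8| / √(25 + 4 + 4)
  = |32| / √33
  = 32 / 5.745
  ≈ 5.57

5.57


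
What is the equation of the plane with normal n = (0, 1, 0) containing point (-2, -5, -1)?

The plane through P with normal n = (a, b, c) satisfies n·(r - P) = 0,
i.e. ax + by + cz = a·x₀ + b·y₀ + c·z₀.
d = 0·(-2) + 1·(-5) + 0·(-1)
  = 0 - 5 + 0
  = -5
Equation: y = -5

y = -5


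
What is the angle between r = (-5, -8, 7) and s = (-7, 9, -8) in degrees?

r·s = (-5)·(-7) + (-8)·9 + 7·(-8) = 35 - 72 - 56 = -93
|r| = √((-5)² + (-8)² + 7²) = √138 ≈ 11.75
|s| = √((-7)² + 9² + (-8)²) = √194 ≈ 13.93
cos θ = (r·s)/(|r||s|) = -93/(11.75·13.93) ≈ -0.5684
θ = arccos(-0.5684) ≈ 124.6°

124.6°


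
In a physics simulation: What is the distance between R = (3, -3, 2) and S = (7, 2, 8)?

d = √[(x₂-x₁)² + (y₂-y₁)² + (z₂-z₁)²]
  = √[4² + 5² + 6²]
  = √[16 + 25 + 36]
  = √77
  ≈ 8.775

8.775


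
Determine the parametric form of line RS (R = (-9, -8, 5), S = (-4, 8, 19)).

Direction vector d = S - R = (-4 + 9, 8 + 8, 19 - 5) = (5, 16, 14)
Parametric form r = R + t·d:
x = -9 + 5t, y = -8 + 16t, z = 5 + 14t

x = -9 + 5t, y = -8 + 16t, z = 5 + 14t


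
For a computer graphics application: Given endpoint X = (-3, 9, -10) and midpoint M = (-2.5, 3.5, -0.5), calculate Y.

Y = 2M - X
  = (2·(-2.5) - (-3), 2·3.5 - 9, 2·(-0.5) - (-10))
  = (-5 + 3, 7 - 9, -1 + 10)
  = (-2, -2, 9)

(-2, -2, 9)


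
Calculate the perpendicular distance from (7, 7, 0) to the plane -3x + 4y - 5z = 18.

distance = |a·x₀ + b·y₀ + c·z₀ - d| / √(a² + b² + c²)
  = |(-3)·7 + 4·7 + (-5)·0 - 18| / √((-3)² + 4² + (-5)²)
  = |-21 + 28 + 0 - 18| / √(9 + 16 + 25)
  = |-11| / √50
  = 11 / 7.071
  ≈ 1.556

1.556


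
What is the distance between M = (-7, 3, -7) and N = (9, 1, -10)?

d = √[(x₂-x₁)² + (y₂-y₁)² + (z₂-z₁)²]
  = √[16² + (-2)² + (-3)²]
  = √[256 + 4 + 9]
  = √269
  ≈ 16.4

16.4


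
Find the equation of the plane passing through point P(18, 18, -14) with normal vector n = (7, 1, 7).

The plane through P with normal n = (a, b, c) satisfies n·(r - P) = 0,
i.e. ax + by + cz = a·x₀ + b·y₀ + c·z₀.
d = 7·18 + 1·18 + 7·(-14)
  = 126 + 18 - 98
  = 46
Equation: 7x + y + 7z = 46

7x + y + 7z = 46


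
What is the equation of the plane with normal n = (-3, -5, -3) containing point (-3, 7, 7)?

The plane through P with normal n = (a, b, c) satisfies n·(r - P) = 0,
i.e. ax + by + cz = a·x₀ + b·y₀ + c·z₀.
d = (-3)·(-3) + (-5)·7 + (-3)·7
  = 9 - 35 - 21
  = -47
Equation: -3x - 5y - 3z = -47

-3x - 5y - 3z = -47


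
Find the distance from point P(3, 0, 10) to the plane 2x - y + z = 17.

distance = |a·x₀ + b·y₀ + c·z₀ - d| / √(a² + b² + c²)
  = |2·3 + (-1)·0 + 1·10 - 17| / √(2² + (-1)² + 1²)
  = |6 + 0 + 10 - 17| / √(4 + 1 + 1)
  = |-1| / √6
  = 1 / 2.449
  ≈ 0.4082

0.4082


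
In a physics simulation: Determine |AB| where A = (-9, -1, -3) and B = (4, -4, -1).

d = √[(x₂-x₁)² + (y₂-y₁)² + (z₂-z₁)²]
  = √[13² + (-3)² + 2²]
  = √[169 + 9 + 4]
  = √182
  ≈ 13.49

13.49


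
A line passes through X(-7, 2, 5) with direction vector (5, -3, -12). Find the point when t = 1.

P(t) = X + t·d
  = (-7 + 5·1, 2 + (-3)·1, 5 + (-12)·1)
  = (-7 + 5, 2 - 3, 5 - 12)
  = (-2, -1, -7)

(-2, -1, -7)


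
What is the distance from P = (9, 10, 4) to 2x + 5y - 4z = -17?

distance = |a·x₀ + b·y₀ + c·z₀ - d| / √(a² + b² + c²)
  = |2·9 + 5·10 + (-4)·4 - (-17)| / √(2² + 5² + (-4)²)
  = |18 + 50 - 16 + 17| / √(4 + 25 + 16)
  = |69| / √45
  = 69 / 6.708
  ≈ 10.29

10.29


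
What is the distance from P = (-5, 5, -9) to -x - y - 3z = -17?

distance = |a·x₀ + b·y₀ + c·z₀ - d| / √(a² + b² + c²)
  = |(-1)·(-5) + (-1)·5 + (-3)·(-9) - (-17)| / √((-1)² + (-1)² + (-3)²)
  = |5 - 5 + 27 + 17| / √(1 + 1 + 9)
  = |44| / √11
  = 44 / 3.317
  ≈ 13.27

13.27


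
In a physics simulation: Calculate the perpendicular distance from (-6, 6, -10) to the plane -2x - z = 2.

distance = |a·x₀ + b·y₀ + c·z₀ - d| / √(a² + b² + c²)
  = |(-2)·(-6) + 0·6 + (-1)·(-10) - 2| / √((-2)² + 0² + (-1)²)
  = |12 + 0 + 10 - 2| / √(4 + 0 + 1)
  = |20| / √5
  = 20 / 2.236
  ≈ 8.944

8.944


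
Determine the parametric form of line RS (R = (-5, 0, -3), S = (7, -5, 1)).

Direction vector d = S - R = (7 + 5, -5 + 0, 1 + 3) = (12, -5, 4)
Parametric form r = R + t·d:
x = -5 + 12t, y = 0 - 5t, z = -3 + 4t

x = -5 + 12t, y = 0 - 5t, z = -3 + 4t


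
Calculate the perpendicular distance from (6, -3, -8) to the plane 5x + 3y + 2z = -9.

distance = |a·x₀ + b·y₀ + c·z₀ - d| / √(a² + b² + c²)
  = |5·6 + 3·(-3) + 2·(-8) - (-9)| / √(5² + 3² + 2²)
  = |30 - 9 - 16 + 9| / √(25 + 9 + 4)
  = |14| / √38
  = 14 / 6.164
  ≈ 2.271

2.271


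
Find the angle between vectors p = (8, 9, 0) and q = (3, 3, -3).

p·q = 8·3 + 9·3 + 0·(-3) = 24 + 27 + 0 = 51
|p| = √(8² + 9² + 0²) = √145 ≈ 12.04
|q| = √(3² + 3² + (-3)²) = √27 ≈ 5.196
cos θ = (p·q)/(|p||q|) = 51/(12.04·5.196) ≈ 0.8151
θ = arccos(0.8151) ≈ 35.4°

35.4°


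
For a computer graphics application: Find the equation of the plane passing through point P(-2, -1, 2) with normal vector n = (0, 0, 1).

The plane through P with normal n = (a, b, c) satisfies n·(r - P) = 0,
i.e. ax + by + cz = a·x₀ + b·y₀ + c·z₀.
d = 0·(-2) + 0·(-1) + 1·2
  = 0 + 0 + 2
  = 2
Equation: z = 2

z = 2


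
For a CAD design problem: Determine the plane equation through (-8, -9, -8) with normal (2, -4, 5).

The plane through P with normal n = (a, b, c) satisfies n·(r - P) = 0,
i.e. ax + by + cz = a·x₀ + b·y₀ + c·z₀.
d = 2·(-8) + (-4)·(-9) + 5·(-8)
  = -16 + 36 - 40
  = -20
Equation: 2x - 4y + 5z = -20

2x - 4y + 5z = -20


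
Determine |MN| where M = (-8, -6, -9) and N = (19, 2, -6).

d = √[(x₂-x₁)² + (y₂-y₁)² + (z₂-z₁)²]
  = √[27² + 8² + 3²]
  = √[729 + 64 + 9]
  = √802
  ≈ 28.32

28.32


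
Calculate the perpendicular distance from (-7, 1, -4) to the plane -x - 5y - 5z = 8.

distance = |a·x₀ + b·y₀ + c·z₀ - d| / √(a² + b² + c²)
  = |(-1)·(-7) + (-5)·1 + (-5)·(-4) - 8| / √((-1)² + (-5)² + (-5)²)
  = |7 - 5 + 20 - 8| / √(1 + 25 + 25)
  = |14| / √51
  = 14 / 7.141
  ≈ 1.96

1.96


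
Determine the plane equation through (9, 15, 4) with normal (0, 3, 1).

The plane through P with normal n = (a, b, c) satisfies n·(r - P) = 0,
i.e. ax + by + cz = a·x₀ + b·y₀ + c·z₀.
d = 0·9 + 3·15 + 1·4
  = 0 + 45 + 4
  = 49
Equation: 3y + z = 49

3y + z = 49


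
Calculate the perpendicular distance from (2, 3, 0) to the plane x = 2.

distance = |a·x₀ + b·y₀ + c·z₀ - d| / √(a² + b² + c²)
  = |1·2 + 0·3 + 0·0 - 2| / √(1² + 0² + 0²)
  = |2 + 0 + 0 - 2| / √(1 + 0 + 0)
  = |0| / √1
  = 0 / 1
  ≈ 0

0


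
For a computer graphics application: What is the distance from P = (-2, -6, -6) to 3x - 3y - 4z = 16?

distance = |a·x₀ + b·y₀ + c·z₀ - d| / √(a² + b² + c²)
  = |3·(-2) + (-3)·(-6) + (-4)·(-6) - 16| / √(3² + (-3)² + (-4)²)
  = |-6 + 18 + 24 - 16| / √(9 + 9 + 16)
  = |20| / √34
  = 20 / 5.831
  ≈ 3.43

3.43


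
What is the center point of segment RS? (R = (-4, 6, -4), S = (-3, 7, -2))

M = ((x₁+x₂)/2, (y₁+y₂)/2, (z₁+z₂)/2)
  = ((-4 - 3)/2, (6 + 7)/2, (-4 - 2)/2)
  = (-7/2, 13/2, -6/2)
  = (-3.5, 6.5, -3)

(-3.5, 6.5, -3)


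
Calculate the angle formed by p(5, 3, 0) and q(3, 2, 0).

p·q = 5·3 + 3·2 + 0·0 = 15 + 6 + 0 = 21
|p| = √(5² + 3² + 0²) = √34 ≈ 5.831
|q| = √(3² + 2² + 0²) = √13 ≈ 3.606
cos θ = (p·q)/(|p||q|) = 21/(5.831·3.606) ≈ 0.9989
θ = arccos(0.9989) ≈ 2.726°

2.726°


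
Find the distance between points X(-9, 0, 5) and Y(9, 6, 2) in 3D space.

d = √[(x₂-x₁)² + (y₂-y₁)² + (z₂-z₁)²]
  = √[18² + 6² + (-3)²]
  = √[324 + 36 + 9]
  = √369
  ≈ 19.21

19.21


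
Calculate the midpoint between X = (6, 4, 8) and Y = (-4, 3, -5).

M = ((x₁+x₂)/2, (y₁+y₂)/2, (z₁+z₂)/2)
  = ((6 - 4)/2, (4 + 3)/2, (8 - 5)/2)
  = (2/2, 7/2, 3/2)
  = (1, 3.5, 1.5)

(1, 3.5, 1.5)


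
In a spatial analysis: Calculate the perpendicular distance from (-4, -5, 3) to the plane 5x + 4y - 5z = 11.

distance = |a·x₀ + b·y₀ + c·z₀ - d| / √(a² + b² + c²)
  = |5·(-4) + 4·(-5) + (-5)·3 - 11| / √(5² + 4² + (-5)²)
  = |-20 - 20 - 15 - 11| / √(25 + 16 + 25)
  = |-66| / √66
  = 66 / 8.124
  ≈ 8.124

8.124


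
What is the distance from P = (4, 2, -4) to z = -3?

distance = |a·x₀ + b·y₀ + c·z₀ - d| / √(a² + b² + c²)
  = |0·4 + 0·2 + 1·(-4) - (-3)| / √(0² + 0² + 1²)
  = |0 + 0 - 4 + 3| / √(0 + 0 + 1)
  = |-1| / √1
  = 1 / 1
  ≈ 1

1


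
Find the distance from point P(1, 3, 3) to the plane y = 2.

distance = |a·x₀ + b·y₀ + c·z₀ - d| / √(a² + b² + c²)
  = |0·1 + 1·3 + 0·3 - 2| / √(0² + 1² + 0²)
  = |0 + 3 + 0 - 2| / √(0 + 1 + 0)
  = |1| / √1
  = 1 / 1
  ≈ 1

1


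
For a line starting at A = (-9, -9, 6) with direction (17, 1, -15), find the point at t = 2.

P(t) = A + t·d
  = (-9 + 17·2, -9 + 1·2, 6 + (-15)·2)
  = (-9 + 34, -9 + 2, 6 - 30)
  = (25, -7, -24)

(25, -7, -24)


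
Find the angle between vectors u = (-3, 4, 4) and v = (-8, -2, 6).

u·v = (-3)·(-8) + 4·(-2) + 4·6 = 24 - 8 + 24 = 40
|u| = √((-3)² + 4² + 4²) = √41 ≈ 6.403
|v| = √((-8)² + (-2)² + 6²) = √104 ≈ 10.2
cos θ = (u·v)/(|u||v|) = 40/(6.403·10.2) ≈ 0.6126
θ = arccos(0.6126) ≈ 52.22°

52.22°


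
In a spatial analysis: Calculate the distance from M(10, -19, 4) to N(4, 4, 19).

d = √[(x₂-x₁)² + (y₂-y₁)² + (z₂-z₁)²]
  = √[(-6)² + 23² + 15²]
  = √[36 + 529 + 225]
  = √790
  ≈ 28.11

28.11


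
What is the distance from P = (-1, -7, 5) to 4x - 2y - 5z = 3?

distance = |a·x₀ + b·y₀ + c·z₀ - d| / √(a² + b² + c²)
  = |4·(-1) + (-2)·(-7) + (-5)·5 - 3| / √(4² + (-2)² + (-5)²)
  = |-4 + 14 - 25 - 3| / √(16 + 4 + 25)
  = |-18| / √45
  = 18 / 6.708
  ≈ 2.683

2.683


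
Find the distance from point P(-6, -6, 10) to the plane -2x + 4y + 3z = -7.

distance = |a·x₀ + b·y₀ + c·z₀ - d| / √(a² + b² + c²)
  = |(-2)·(-6) + 4·(-6) + 3·10 - (-7)| / √((-2)² + 4² + 3²)
  = |12 - 24 + 30 + 7| / √(4 + 16 + 9)
  = |25| / √29
  = 25 / 5.385
  ≈ 4.642

4.642


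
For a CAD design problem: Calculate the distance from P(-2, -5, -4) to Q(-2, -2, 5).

d = √[(x₂-x₁)² + (y₂-y₁)² + (z₂-z₁)²]
  = √[0² + 3² + 9²]
  = √[0 + 9 + 81]
  = √90
  ≈ 9.487

9.487


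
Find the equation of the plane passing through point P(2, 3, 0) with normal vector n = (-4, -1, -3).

The plane through P with normal n = (a, b, c) satisfies n·(r - P) = 0,
i.e. ax + by + cz = a·x₀ + b·y₀ + c·z₀.
d = (-4)·2 + (-1)·3 + (-3)·0
  = -8 - 3 + 0
  = -11
Equation: -4x - y - 3z = -11

-4x - y - 3z = -11


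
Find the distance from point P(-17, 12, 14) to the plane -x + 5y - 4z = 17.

distance = |a·x₀ + b·y₀ + c·z₀ - d| / √(a² + b² + c²)
  = |(-1)·(-17) + 5·12 + (-4)·14 - 17| / √((-1)² + 5² + (-4)²)
  = |17 + 60 - 56 - 17| / √(1 + 25 + 16)
  = |4| / √42
  = 4 / 6.481
  ≈ 0.6172

0.6172


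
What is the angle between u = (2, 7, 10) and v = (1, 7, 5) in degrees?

u·v = 2·1 + 7·7 + 10·5 = 2 + 49 + 50 = 101
|u| = √(2² + 7² + 10²) = √153 ≈ 12.37
|v| = √(1² + 7² + 5²) = √75 ≈ 8.66
cos θ = (u·v)/(|u||v|) = 101/(12.37·8.66) ≈ 0.9429
θ = arccos(0.9429) ≈ 19.46°

19.46°


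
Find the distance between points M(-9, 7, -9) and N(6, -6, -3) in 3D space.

d = √[(x₂-x₁)² + (y₂-y₁)² + (z₂-z₁)²]
  = √[15² + (-13)² + 6²]
  = √[225 + 169 + 36]
  = √430
  ≈ 20.74

20.74


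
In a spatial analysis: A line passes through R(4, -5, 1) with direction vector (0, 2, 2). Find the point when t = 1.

P(t) = R + t·d
  = (4 + 0·1, -5 + 2·1, 1 + 2·1)
  = (4 + 0, -5 + 2, 1 + 2)
  = (4, -3, 3)

(4, -3, 3)


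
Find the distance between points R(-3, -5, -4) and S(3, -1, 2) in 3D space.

d = √[(x₂-x₁)² + (y₂-y₁)² + (z₂-z₁)²]
  = √[6² + 4² + 6²]
  = √[36 + 16 + 36]
  = √88
  ≈ 9.381

9.381


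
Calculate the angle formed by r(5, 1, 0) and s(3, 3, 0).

r·s = 5·3 + 1·3 + 0·0 = 15 + 3 + 0 = 18
|r| = √(5² + 1² + 0²) = √26 ≈ 5.099
|s| = √(3² + 3² + 0²) = √18 ≈ 4.243
cos θ = (r·s)/(|r||s|) = 18/(5.099·4.243) ≈ 0.8321
θ = arccos(0.8321) ≈ 33.69°

33.69°


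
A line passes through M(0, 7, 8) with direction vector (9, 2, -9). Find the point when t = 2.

P(t) = M + t·d
  = (0 + 9·2, 7 + 2·2, 8 + (-9)·2)
  = (0 + 18, 7 + 4, 8 - 18)
  = (18, 11, -10)

(18, 11, -10)


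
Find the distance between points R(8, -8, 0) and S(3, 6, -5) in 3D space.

d = √[(x₂-x₁)² + (y₂-y₁)² + (z₂-z₁)²]
  = √[(-5)² + 14² + (-5)²]
  = √[25 + 196 + 25]
  = √246
  ≈ 15.68

15.68


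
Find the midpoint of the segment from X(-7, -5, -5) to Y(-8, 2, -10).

M = ((x₁+x₂)/2, (y₁+y₂)/2, (z₁+z₂)/2)
  = ((-7 - 8)/2, (-5 + 2)/2, (-5 - 10)/2)
  = (-15/2, -3/2, -15/2)
  = (-7.5, -1.5, -7.5)

(-7.5, -1.5, -7.5)


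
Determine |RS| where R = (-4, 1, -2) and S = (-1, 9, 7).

d = √[(x₂-x₁)² + (y₂-y₁)² + (z₂-z₁)²]
  = √[3² + 8² + 9²]
  = √[9 + 64 + 81]
  = √154
  ≈ 12.41

12.41


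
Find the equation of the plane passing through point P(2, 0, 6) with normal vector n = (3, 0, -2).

The plane through P with normal n = (a, b, c) satisfies n·(r - P) = 0,
i.e. ax + by + cz = a·x₀ + b·y₀ + c·z₀.
d = 3·2 + 0·0 + (-2)·6
  = 6 + 0 - 12
  = -6
Equation: 3x - 2z = -6

3x - 2z = -6


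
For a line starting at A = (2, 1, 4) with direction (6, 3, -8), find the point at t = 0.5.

P(t) = A + t·d
  = (2 + 6·0.5, 1 + 3·0.5, 4 + (-8)·0.5)
  = (2 + 3, 1 + 1.5, 4 - 4)
  = (5, 2.5, 0)

(5, 2.5, 0)


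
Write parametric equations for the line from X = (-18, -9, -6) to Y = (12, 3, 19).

Direction vector d = Y - X = (12 + 18, 3 + 9, 19 + 6) = (30, 12, 25)
Parametric form r = X + t·d:
x = -18 + 30t, y = -9 + 12t, z = -6 + 25t

x = -18 + 30t, y = -9 + 12t, z = -6 + 25t


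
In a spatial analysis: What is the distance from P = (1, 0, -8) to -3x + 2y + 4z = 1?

distance = |a·x₀ + b·y₀ + c·z₀ - d| / √(a² + b² + c²)
  = |(-3)·1 + 2·0 + 4·(-8) - 1| / √((-3)² + 2² + 4²)
  = |-3 + 0 - 32 - 1| / √(9 + 4 + 16)
  = |-36| / √29
  = 36 / 5.385
  ≈ 6.685

6.685


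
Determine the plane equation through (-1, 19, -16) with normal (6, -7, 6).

The plane through P with normal n = (a, b, c) satisfies n·(r - P) = 0,
i.e. ax + by + cz = a·x₀ + b·y₀ + c·z₀.
d = 6·(-1) + (-7)·19 + 6·(-16)
  = -6 - 133 - 96
  = -235
Equation: 6x - 7y + 6z = -235

6x - 7y + 6z = -235


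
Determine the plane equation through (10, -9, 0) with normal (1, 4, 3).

The plane through P with normal n = (a, b, c) satisfies n·(r - P) = 0,
i.e. ax + by + cz = a·x₀ + b·y₀ + c·z₀.
d = 1·10 + 4·(-9) + 3·0
  = 10 - 36 + 0
  = -26
Equation: x + 4y + 3z = -26

x + 4y + 3z = -26


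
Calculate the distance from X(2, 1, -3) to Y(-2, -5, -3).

d = √[(x₂-x₁)² + (y₂-y₁)² + (z₂-z₁)²]
  = √[(-4)² + (-6)² + 0²]
  = √[16 + 36 + 0]
  = √52
  ≈ 7.211

7.211


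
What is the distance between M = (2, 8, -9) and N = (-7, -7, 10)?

d = √[(x₂-x₁)² + (y₂-y₁)² + (z₂-z₁)²]
  = √[(-9)² + (-15)² + 19²]
  = √[81 + 225 + 361]
  = √667
  ≈ 25.83

25.83


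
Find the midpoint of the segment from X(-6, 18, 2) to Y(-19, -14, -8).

M = ((x₁+x₂)/2, (y₁+y₂)/2, (z₁+z₂)/2)
  = ((-6 - 19)/2, (18 - 14)/2, (2 - 8)/2)
  = (-25/2, 4/2, -6/2)
  = (-12.5, 2, -3)

(-12.5, 2, -3)


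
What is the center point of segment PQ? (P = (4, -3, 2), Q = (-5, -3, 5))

M = ((x₁+x₂)/2, (y₁+y₂)/2, (z₁+z₂)/2)
  = ((4 - 5)/2, (-3 - 3)/2, (2 + 5)/2)
  = (-1/2, -6/2, 7/2)
  = (-0.5, -3, 3.5)

(-0.5, -3, 3.5)


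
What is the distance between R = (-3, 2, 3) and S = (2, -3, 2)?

d = √[(x₂-x₁)² + (y₂-y₁)² + (z₂-z₁)²]
  = √[5² + (-5)² + (-1)²]
  = √[25 + 25 + 1]
  = √51
  ≈ 7.141

7.141


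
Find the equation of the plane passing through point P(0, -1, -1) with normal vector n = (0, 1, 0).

The plane through P with normal n = (a, b, c) satisfies n·(r - P) = 0,
i.e. ax + by + cz = a·x₀ + b·y₀ + c·z₀.
d = 0·0 + 1·(-1) + 0·(-1)
  = 0 - 1 + 0
  = -1
Equation: y = -1

y = -1


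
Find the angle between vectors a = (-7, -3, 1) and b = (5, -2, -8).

a·b = (-7)·5 + (-3)·(-2) + 1·(-8) = -35 + 6 - 8 = -37
|a| = √((-7)² + (-3)² + 1²) = √59 ≈ 7.681
|b| = √(5² + (-2)² + (-8)²) = √93 ≈ 9.644
cos θ = (a·b)/(|a||b|) = -37/(7.681·9.644) ≈ -0.4995
θ = arccos(-0.4995) ≈ 120°

120°


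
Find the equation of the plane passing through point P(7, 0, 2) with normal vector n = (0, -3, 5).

The plane through P with normal n = (a, b, c) satisfies n·(r - P) = 0,
i.e. ax + by + cz = a·x₀ + b·y₀ + c·z₀.
d = 0·7 + (-3)·0 + 5·2
  = 0 + 0 + 10
  = 10
Equation: -3y + 5z = 10

-3y + 5z = 10


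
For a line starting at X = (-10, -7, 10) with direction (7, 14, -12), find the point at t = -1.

P(t) = X + t·d
  = (-10 + 7·(-1), -7 + 14·(-1), 10 + (-12)·(-1))
  = (-10 - 7, -7 - 14, 10 + 12)
  = (-17, -21, 22)

(-17, -21, 22)


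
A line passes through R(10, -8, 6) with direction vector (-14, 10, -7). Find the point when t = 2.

P(t) = R + t·d
  = (10 + (-14)·2, -8 + 10·2, 6 + (-7)·2)
  = (10 - 28, -8 + 20, 6 - 14)
  = (-18, 12, -8)

(-18, 12, -8)


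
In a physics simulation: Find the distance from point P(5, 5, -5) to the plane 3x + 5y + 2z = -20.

distance = |a·x₀ + b·y₀ + c·z₀ - d| / √(a² + b² + c²)
  = |3·5 + 5·5 + 2·(-5) - (-20)| / √(3² + 5² + 2²)
  = |15 + 25 - 10 + 20| / √(9 + 25 + 4)
  = |50| / √38
  = 50 / 6.164
  ≈ 8.111

8.111


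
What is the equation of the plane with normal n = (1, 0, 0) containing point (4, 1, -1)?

The plane through P with normal n = (a, b, c) satisfies n·(r - P) = 0,
i.e. ax + by + cz = a·x₀ + b·y₀ + c·z₀.
d = 1·4 + 0·1 + 0·(-1)
  = 4 + 0 + 0
  = 4
Equation: x = 4

x = 4


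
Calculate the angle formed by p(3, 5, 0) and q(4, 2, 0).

p·q = 3·4 + 5·2 + 0·0 = 12 + 10 + 0 = 22
|p| = √(3² + 5² + 0²) = √34 ≈ 5.831
|q| = √(4² + 2² + 0²) = √20 ≈ 4.472
cos θ = (p·q)/(|p||q|) = 22/(5.831·4.472) ≈ 0.8437
θ = arccos(0.8437) ≈ 32.47°

32.47°


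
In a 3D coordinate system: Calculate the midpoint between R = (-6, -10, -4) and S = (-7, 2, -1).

M = ((x₁+x₂)/2, (y₁+y₂)/2, (z₁+z₂)/2)
  = ((-6 - 7)/2, (-10 + 2)/2, (-4 - 1)/2)
  = (-13/2, -8/2, -5/2)
  = (-6.5, -4, -2.5)

(-6.5, -4, -2.5)


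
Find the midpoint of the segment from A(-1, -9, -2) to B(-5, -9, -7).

M = ((x₁+x₂)/2, (y₁+y₂)/2, (z₁+z₂)/2)
  = ((-1 - 5)/2, (-9 - 9)/2, (-2 - 7)/2)
  = (-6/2, -18/2, -9/2)
  = (-3, -9, -4.5)

(-3, -9, -4.5)


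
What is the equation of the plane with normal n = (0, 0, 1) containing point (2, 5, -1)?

The plane through P with normal n = (a, b, c) satisfies n·(r - P) = 0,
i.e. ax + by + cz = a·x₀ + b·y₀ + c·z₀.
d = 0·2 + 0·5 + 1·(-1)
  = 0 + 0 - 1
  = -1
Equation: z = -1

z = -1


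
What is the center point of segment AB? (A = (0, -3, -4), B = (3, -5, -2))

M = ((x₁+x₂)/2, (y₁+y₂)/2, (z₁+z₂)/2)
  = ((0 + 3)/2, (-3 - 5)/2, (-4 - 2)/2)
  = (3/2, -8/2, -6/2)
  = (1.5, -4, -3)

(1.5, -4, -3)


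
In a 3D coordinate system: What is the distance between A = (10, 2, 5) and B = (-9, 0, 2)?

d = √[(x₂-x₁)² + (y₂-y₁)² + (z₂-z₁)²]
  = √[(-19)² + (-2)² + (-3)²]
  = √[361 + 4 + 9]
  = √374
  ≈ 19.34

19.34


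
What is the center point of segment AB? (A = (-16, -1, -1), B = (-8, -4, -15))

M = ((x₁+x₂)/2, (y₁+y₂)/2, (z₁+z₂)/2)
  = ((-16 - 8)/2, (-1 - 4)/2, (-1 - 15)/2)
  = (-24/2, -5/2, -16/2)
  = (-12, -2.5, -8)

(-12, -2.5, -8)


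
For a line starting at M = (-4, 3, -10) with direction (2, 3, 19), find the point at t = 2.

P(t) = M + t·d
  = (-4 + 2·2, 3 + 3·2, -10 + 19·2)
  = (-4 + 4, 3 + 6, -10 + 38)
  = (0, 9, 28)

(0, 9, 28)


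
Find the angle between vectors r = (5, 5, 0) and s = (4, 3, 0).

r·s = 5·4 + 5·3 + 0·0 = 20 + 15 + 0 = 35
|r| = √(5² + 5² + 0²) = √50 ≈ 7.071
|s| = √(4² + 3² + 0²) = √25 ≈ 5
cos θ = (r·s)/(|r||s|) = 35/(7.071·5) ≈ 0.9899
θ = arccos(0.9899) ≈ 8.13°

8.13°


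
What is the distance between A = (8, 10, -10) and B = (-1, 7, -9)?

d = √[(x₂-x₁)² + (y₂-y₁)² + (z₂-z₁)²]
  = √[(-9)² + (-3)² + 1²]
  = √[81 + 9 + 1]
  = √91
  ≈ 9.539

9.539


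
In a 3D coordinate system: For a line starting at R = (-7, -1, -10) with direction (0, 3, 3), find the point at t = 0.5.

P(t) = R + t·d
  = (-7 + 0·0.5, -1 + 3·0.5, -10 + 3·0.5)
  = (-7 + 0, -1 + 1.5, -10 + 1.5)
  = (-7, 0.5, -8.5)

(-7, 0.5, -8.5)


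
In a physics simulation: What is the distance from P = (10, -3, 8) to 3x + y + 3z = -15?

distance = |a·x₀ + b·y₀ + c·z₀ - d| / √(a² + b² + c²)
  = |3·10 + 1·(-3) + 3·8 - (-15)| / √(3² + 1² + 3²)
  = |30 - 3 + 24 + 15| / √(9 + 1 + 9)
  = |66| / √19
  = 66 / 4.359
  ≈ 15.14

15.14


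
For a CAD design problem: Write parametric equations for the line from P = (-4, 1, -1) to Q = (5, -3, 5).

Direction vector d = Q - P = (5 + 4, -3 - 1, 5 + 1) = (9, -4, 6)
Parametric form r = P + t·d:
x = -4 + 9t, y = 1 - 4t, z = -1 + 6t

x = -4 + 9t, y = 1 - 4t, z = -1 + 6t


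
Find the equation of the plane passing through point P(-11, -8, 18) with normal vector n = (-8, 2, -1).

The plane through P with normal n = (a, b, c) satisfies n·(r - P) = 0,
i.e. ax + by + cz = a·x₀ + b·y₀ + c·z₀.
d = (-8)·(-11) + 2·(-8) + (-1)·18
  = 88 - 16 - 18
  = 54
Equation: -8x + 2y - z = 54

-8x + 2y - z = 54


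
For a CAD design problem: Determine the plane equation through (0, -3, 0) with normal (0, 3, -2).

The plane through P with normal n = (a, b, c) satisfies n·(r - P) = 0,
i.e. ax + by + cz = a·x₀ + b·y₀ + c·z₀.
d = 0·0 + 3·(-3) + (-2)·0
  = 0 - 9 + 0
  = -9
Equation: 3y - 2z = -9

3y - 2z = -9


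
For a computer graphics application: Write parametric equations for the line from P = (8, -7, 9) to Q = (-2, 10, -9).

Direction vector d = Q - P = (-2 - 8, 10 + 7, -9 - 9) = (-10, 17, -18)
Parametric form r = P + t·d:
x = 8 - 10t, y = -7 + 17t, z = 9 - 18t

x = 8 - 10t, y = -7 + 17t, z = 9 - 18t


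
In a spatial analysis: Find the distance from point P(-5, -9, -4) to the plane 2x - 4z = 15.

distance = |a·x₀ + b·y₀ + c·z₀ - d| / √(a² + b² + c²)
  = |2·(-5) + 0·(-9) + (-4)·(-4) - 15| / √(2² + 0² + (-4)²)
  = |-10 + 0 + 16 - 15| / √(4 + 0 + 16)
  = |-9| / √20
  = 9 / 4.472
  ≈ 2.012

2.012


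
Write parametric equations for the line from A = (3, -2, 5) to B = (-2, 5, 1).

Direction vector d = B - A = (-2 - 3, 5 + 2, 1 - 5) = (-5, 7, -4)
Parametric form r = A + t·d:
x = 3 - 5t, y = -2 + 7t, z = 5 - 4t

x = 3 - 5t, y = -2 + 7t, z = 5 - 4t


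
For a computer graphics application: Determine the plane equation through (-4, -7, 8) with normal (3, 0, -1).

The plane through P with normal n = (a, b, c) satisfies n·(r - P) = 0,
i.e. ax + by + cz = a·x₀ + b·y₀ + c·z₀.
d = 3·(-4) + 0·(-7) + (-1)·8
  = -12 + 0 - 8
  = -20
Equation: 3x - z = -20

3x - z = -20


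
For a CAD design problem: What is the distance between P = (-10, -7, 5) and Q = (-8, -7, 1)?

d = √[(x₂-x₁)² + (y₂-y₁)² + (z₂-z₁)²]
  = √[2² + 0² + (-4)²]
  = √[4 + 0 + 16]
  = √20
  ≈ 4.472

4.472


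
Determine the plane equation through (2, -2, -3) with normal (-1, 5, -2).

The plane through P with normal n = (a, b, c) satisfies n·(r - P) = 0,
i.e. ax + by + cz = a·x₀ + b·y₀ + c·z₀.
d = (-1)·2 + 5·(-2) + (-2)·(-3)
  = -2 - 10 + 6
  = -6
Equation: -x + 5y - 2z = -6

-x + 5y - 2z = -6


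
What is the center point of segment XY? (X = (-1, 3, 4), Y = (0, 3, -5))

M = ((x₁+x₂)/2, (y₁+y₂)/2, (z₁+z₂)/2)
  = ((-1 + 0)/2, (3 + 3)/2, (4 - 5)/2)
  = (-1/2, 6/2, -1/2)
  = (-0.5, 3, -0.5)

(-0.5, 3, -0.5)


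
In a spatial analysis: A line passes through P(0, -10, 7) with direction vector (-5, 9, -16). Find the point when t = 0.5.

P(t) = P + t·d
  = (0 + (-5)·0.5, -10 + 9·0.5, 7 + (-16)·0.5)
  = (0 - 2.5, -10 + 4.5, 7 - 8)
  = (-2.5, -5.5, -1)

(-2.5, -5.5, -1)


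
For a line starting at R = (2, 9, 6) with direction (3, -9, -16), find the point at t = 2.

P(t) = R + t·d
  = (2 + 3·2, 9 + (-9)·2, 6 + (-16)·2)
  = (2 + 6, 9 - 18, 6 - 32)
  = (8, -9, -26)

(8, -9, -26)


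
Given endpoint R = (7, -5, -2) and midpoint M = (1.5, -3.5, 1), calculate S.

S = 2M - R
  = (2·1.5 - 7, 2·(-3.5) - (-5), 2·1 - (-2))
  = (3 - 7, -7 + 5, 2 + 2)
  = (-4, -2, 4)

(-4, -2, 4)


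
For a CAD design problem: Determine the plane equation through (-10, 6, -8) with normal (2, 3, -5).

The plane through P with normal n = (a, b, c) satisfies n·(r - P) = 0,
i.e. ax + by + cz = a·x₀ + b·y₀ + c·z₀.
d = 2·(-10) + 3·6 + (-5)·(-8)
  = -20 + 18 + 40
  = 38
Equation: 2x + 3y - 5z = 38

2x + 3y - 5z = 38


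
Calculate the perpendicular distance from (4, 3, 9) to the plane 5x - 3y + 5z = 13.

distance = |a·x₀ + b·y₀ + c·z₀ - d| / √(a² + b² + c²)
  = |5·4 + (-3)·3 + 5·9 - 13| / √(5² + (-3)² + 5²)
  = |20 - 9 + 45 - 13| / √(25 + 9 + 25)
  = |43| / √59
  = 43 / 7.681
  ≈ 5.598

5.598


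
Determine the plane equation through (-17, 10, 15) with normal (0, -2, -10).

The plane through P with normal n = (a, b, c) satisfies n·(r - P) = 0,
i.e. ax + by + cz = a·x₀ + b·y₀ + c·z₀.
d = 0·(-17) + (-2)·10 + (-10)·15
  = 0 - 20 - 150
  = -170
Equation: -2y - 10z = -170

-2y - 10z = -170


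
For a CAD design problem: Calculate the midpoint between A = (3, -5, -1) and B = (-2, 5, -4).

M = ((x₁+x₂)/2, (y₁+y₂)/2, (z₁+z₂)/2)
  = ((3 - 2)/2, (-5 + 5)/2, (-1 - 4)/2)
  = (1/2, 0/2, -5/2)
  = (0.5, 0, -2.5)

(0.5, 0, -2.5)


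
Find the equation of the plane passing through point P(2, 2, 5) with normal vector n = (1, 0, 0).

The plane through P with normal n = (a, b, c) satisfies n·(r - P) = 0,
i.e. ax + by + cz = a·x₀ + b·y₀ + c·z₀.
d = 1·2 + 0·2 + 0·5
  = 2 + 0 + 0
  = 2
Equation: x = 2

x = 2


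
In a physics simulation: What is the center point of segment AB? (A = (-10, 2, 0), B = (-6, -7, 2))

M = ((x₁+x₂)/2, (y₁+y₂)/2, (z₁+z₂)/2)
  = ((-10 - 6)/2, (2 - 7)/2, (0 + 2)/2)
  = (-16/2, -5/2, 2/2)
  = (-8, -2.5, 1)

(-8, -2.5, 1)


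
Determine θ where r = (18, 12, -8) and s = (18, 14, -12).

r·s = 18·18 + 12·14 + (-8)·(-12) = 324 + 168 + 96 = 588
|r| = √(18² + 12² + (-8)²) = √532 ≈ 23.07
|s| = √(18² + 14² + (-12)²) = √664 ≈ 25.77
cos θ = (r·s)/(|r||s|) = 588/(23.07·25.77) ≈ 0.9893
θ = arccos(0.9893) ≈ 8.381°

8.381°


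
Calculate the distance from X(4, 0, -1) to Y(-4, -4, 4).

d = √[(x₂-x₁)² + (y₂-y₁)² + (z₂-z₁)²]
  = √[(-8)² + (-4)² + 5²]
  = √[64 + 16 + 25]
  = √105
  ≈ 10.25

10.25


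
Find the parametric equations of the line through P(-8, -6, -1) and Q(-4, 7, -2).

Direction vector d = Q - P = (-4 + 8, 7 + 6, -2 + 1) = (4, 13, -1)
Parametric form r = P + t·d:
x = -8 + 4t, y = -6 + 13t, z = -1 - t

x = -8 + 4t, y = -6 + 13t, z = -1 - t


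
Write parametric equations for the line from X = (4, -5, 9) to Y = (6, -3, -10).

Direction vector d = Y - X = (6 - 4, -3 + 5, -10 - 9) = (2, 2, -19)
Parametric form r = X + t·d:
x = 4 + 2t, y = -5 + 2t, z = 9 - 19t

x = 4 + 2t, y = -5 + 2t, z = 9 - 19t


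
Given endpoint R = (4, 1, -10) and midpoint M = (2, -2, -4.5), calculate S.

S = 2M - R
  = (2·2 - 4, 2·(-2) - 1, 2·(-4.5) - (-10))
  = (4 - 4, -4 - 1, -9 + 10)
  = (0, -5, 1)

(0, -5, 1)


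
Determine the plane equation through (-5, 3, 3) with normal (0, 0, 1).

The plane through P with normal n = (a, b, c) satisfies n·(r - P) = 0,
i.e. ax + by + cz = a·x₀ + b·y₀ + c·z₀.
d = 0·(-5) + 0·3 + 1·3
  = 0 + 0 + 3
  = 3
Equation: z = 3

z = 3


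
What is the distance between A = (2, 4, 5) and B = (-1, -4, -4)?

d = √[(x₂-x₁)² + (y₂-y₁)² + (z₂-z₁)²]
  = √[(-3)² + (-8)² + (-9)²]
  = √[9 + 64 + 81]
  = √154
  ≈ 12.41

12.41


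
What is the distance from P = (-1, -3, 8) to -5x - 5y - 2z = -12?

distance = |a·x₀ + b·y₀ + c·z₀ - d| / √(a² + b² + c²)
  = |(-5)·(-1) + (-5)·(-3) + (-2)·8 - (-12)| / √((-5)² + (-5)² + (-2)²)
  = |5 + 15 - 16 + 12| / √(25 + 25 + 4)
  = |16| / √54
  = 16 / 7.348
  ≈ 2.177

2.177


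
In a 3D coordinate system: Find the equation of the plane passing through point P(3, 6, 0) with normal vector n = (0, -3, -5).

The plane through P with normal n = (a, b, c) satisfies n·(r - P) = 0,
i.e. ax + by + cz = a·x₀ + b·y₀ + c·z₀.
d = 0·3 + (-3)·6 + (-5)·0
  = 0 - 18 + 0
  = -18
Equation: -3y - 5z = -18

-3y - 5z = -18


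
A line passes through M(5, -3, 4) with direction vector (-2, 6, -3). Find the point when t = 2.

P(t) = M + t·d
  = (5 + (-2)·2, -3 + 6·2, 4 + (-3)·2)
  = (5 - 4, -3 + 12, 4 - 6)
  = (1, 9, -2)

(1, 9, -2)


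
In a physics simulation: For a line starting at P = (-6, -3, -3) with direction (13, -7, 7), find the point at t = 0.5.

P(t) = P + t·d
  = (-6 + 13·0.5, -3 + (-7)·0.5, -3 + 7·0.5)
  = (-6 + 6.5, -3 - 3.5, -3 + 3.5)
  = (0.5, -6.5, 0.5)

(0.5, -6.5, 0.5)


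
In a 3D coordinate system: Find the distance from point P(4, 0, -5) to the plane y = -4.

distance = |a·x₀ + b·y₀ + c·z₀ - d| / √(a² + b² + c²)
  = |0·4 + 1·0 + 0·(-5) - (-4)| / √(0² + 1² + 0²)
  = |0 + 0 + 0 + 4| / √(0 + 1 + 0)
  = |4| / √1
  = 4 / 1
  ≈ 4

4


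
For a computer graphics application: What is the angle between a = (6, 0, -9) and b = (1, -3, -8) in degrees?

a·b = 6·1 + 0·(-3) + (-9)·(-8) = 6 + 0 + 72 = 78
|a| = √(6² + 0² + (-9)²) = √117 ≈ 10.82
|b| = √(1² + (-3)² + (-8)²) = √74 ≈ 8.602
cos θ = (a·b)/(|a||b|) = 78/(10.82·8.602) ≈ 0.8383
θ = arccos(0.8383) ≈ 33.04°

33.04°


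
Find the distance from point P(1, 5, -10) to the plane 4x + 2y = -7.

distance = |a·x₀ + b·y₀ + c·z₀ - d| / √(a² + b² + c²)
  = |4·1 + 2·5 + 0·(-10) - (-7)| / √(4² + 2² + 0²)
  = |4 + 10 + 0 + 7| / √(16 + 4 + 0)
  = |21| / √20
  = 21 / 4.472
  ≈ 4.696

4.696


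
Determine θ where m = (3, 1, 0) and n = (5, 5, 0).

m·n = 3·5 + 1·5 + 0·0 = 15 + 5 + 0 = 20
|m| = √(3² + 1² + 0²) = √10 ≈ 3.162
|n| = √(5² + 5² + 0²) = √50 ≈ 7.071
cos θ = (m·n)/(|m||n|) = 20/(3.162·7.071) ≈ 0.8944
θ = arccos(0.8944) ≈ 26.57°

26.57°


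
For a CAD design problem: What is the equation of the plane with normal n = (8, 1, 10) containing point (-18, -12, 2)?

The plane through P with normal n = (a, b, c) satisfies n·(r - P) = 0,
i.e. ax + by + cz = a·x₀ + b·y₀ + c·z₀.
d = 8·(-18) + 1·(-12) + 10·2
  = -144 - 12 + 20
  = -136
Equation: 8x + y + 10z = -136

8x + y + 10z = -136


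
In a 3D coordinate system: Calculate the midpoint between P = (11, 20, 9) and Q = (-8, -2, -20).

M = ((x₁+x₂)/2, (y₁+y₂)/2, (z₁+z₂)/2)
  = ((11 - 8)/2, (20 - 2)/2, (9 - 20)/2)
  = (3/2, 18/2, -11/2)
  = (1.5, 9, -5.5)

(1.5, 9, -5.5)


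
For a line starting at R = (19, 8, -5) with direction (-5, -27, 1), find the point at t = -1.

P(t) = R + t·d
  = (19 + (-5)·(-1), 8 + (-27)·(-1), -5 + 1·(-1))
  = (19 + 5, 8 + 27, -5 - 1)
  = (24, 35, -6)

(24, 35, -6)


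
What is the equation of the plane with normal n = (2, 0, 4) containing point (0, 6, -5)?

The plane through P with normal n = (a, b, c) satisfies n·(r - P) = 0,
i.e. ax + by + cz = a·x₀ + b·y₀ + c·z₀.
d = 2·0 + 0·6 + 4·(-5)
  = 0 + 0 - 20
  = -20
Equation: 2x + 4z = -20

2x + 4z = -20


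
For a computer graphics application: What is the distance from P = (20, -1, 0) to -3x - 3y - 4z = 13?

distance = |a·x₀ + b·y₀ + c·z₀ - d| / √(a² + b² + c²)
  = |(-3)·20 + (-3)·(-1) + (-4)·0 - 13| / √((-3)² + (-3)² + (-4)²)
  = |-60 + 3 + 0 - 13| / √(9 + 9 + 16)
  = |-70| / √34
  = 70 / 5.831
  ≈ 12

12


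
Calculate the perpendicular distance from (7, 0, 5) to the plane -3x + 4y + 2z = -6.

distance = |a·x₀ + b·y₀ + c·z₀ - d| / √(a² + b² + c²)
  = |(-3)·7 + 4·0 + 2·5 - (-6)| / √((-3)² + 4² + 2²)
  = |-21 + 0 + 10 + 6| / √(9 + 16 + 4)
  = |-5| / √29
  = 5 / 5.385
  ≈ 0.9285

0.9285


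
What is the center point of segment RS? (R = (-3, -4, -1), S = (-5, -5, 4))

M = ((x₁+x₂)/2, (y₁+y₂)/2, (z₁+z₂)/2)
  = ((-3 - 5)/2, (-4 - 5)/2, (-1 + 4)/2)
  = (-8/2, -9/2, 3/2)
  = (-4, -4.5, 1.5)

(-4, -4.5, 1.5)


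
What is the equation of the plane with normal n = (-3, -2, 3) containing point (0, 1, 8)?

The plane through P with normal n = (a, b, c) satisfies n·(r - P) = 0,
i.e. ax + by + cz = a·x₀ + b·y₀ + c·z₀.
d = (-3)·0 + (-2)·1 + 3·8
  = 0 - 2 + 24
  = 22
Equation: -3x - 2y + 3z = 22

-3x - 2y + 3z = 22


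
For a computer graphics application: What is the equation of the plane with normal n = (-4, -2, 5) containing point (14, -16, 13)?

The plane through P with normal n = (a, b, c) satisfies n·(r - P) = 0,
i.e. ax + by + cz = a·x₀ + b·y₀ + c·z₀.
d = (-4)·14 + (-2)·(-16) + 5·13
  = -56 + 32 + 65
  = 41
Equation: -4x - 2y + 5z = 41

-4x - 2y + 5z = 41


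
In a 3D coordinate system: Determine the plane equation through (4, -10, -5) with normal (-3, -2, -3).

The plane through P with normal n = (a, b, c) satisfies n·(r - P) = 0,
i.e. ax + by + cz = a·x₀ + b·y₀ + c·z₀.
d = (-3)·4 + (-2)·(-10) + (-3)·(-5)
  = -12 + 20 + 15
  = 23
Equation: -3x - 2y - 3z = 23

-3x - 2y - 3z = 23


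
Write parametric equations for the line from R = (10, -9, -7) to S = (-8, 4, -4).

Direction vector d = S - R = (-8 - 10, 4 + 9, -4 + 7) = (-18, 13, 3)
Parametric form r = R + t·d:
x = 10 - 18t, y = -9 + 13t, z = -7 + 3t

x = 10 - 18t, y = -9 + 13t, z = -7 + 3t


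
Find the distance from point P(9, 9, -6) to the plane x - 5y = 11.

distance = |a·x₀ + b·y₀ + c·z₀ - d| / √(a² + b² + c²)
  = |1·9 + (-5)·9 + 0·(-6) - 11| / √(1² + (-5)² + 0²)
  = |9 - 45 + 0 - 11| / √(1 + 25 + 0)
  = |-47| / √26
  = 47 / 5.099
  ≈ 9.217

9.217


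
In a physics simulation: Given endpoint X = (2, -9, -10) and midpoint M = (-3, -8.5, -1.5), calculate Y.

Y = 2M - X
  = (2·(-3) - 2, 2·(-8.5) - (-9), 2·(-1.5) - (-10))
  = (-6 - 2, -17 + 9, -3 + 10)
  = (-8, -8, 7)

(-8, -8, 7)


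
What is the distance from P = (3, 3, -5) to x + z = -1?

distance = |a·x₀ + b·y₀ + c·z₀ - d| / √(a² + b² + c²)
  = |1·3 + 0·3 + 1·(-5) - (-1)| / √(1² + 0² + 1²)
  = |3 + 0 - 5 + 1| / √(1 + 0 + 1)
  = |-1| / √2
  = 1 / 1.414
  ≈ 0.7071

0.7071


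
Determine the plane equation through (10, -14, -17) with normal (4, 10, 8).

The plane through P with normal n = (a, b, c) satisfies n·(r - P) = 0,
i.e. ax + by + cz = a·x₀ + b·y₀ + c·z₀.
d = 4·10 + 10·(-14) + 8·(-17)
  = 40 - 140 - 136
  = -236
Equation: 4x + 10y + 8z = -236

4x + 10y + 8z = -236


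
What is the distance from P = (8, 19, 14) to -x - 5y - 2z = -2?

distance = |a·x₀ + b·y₀ + c·z₀ - d| / √(a² + b² + c²)
  = |(-1)·8 + (-5)·19 + (-2)·14 - (-2)| / √((-1)² + (-5)² + (-2)²)
  = |-8 - 95 - 28 + 2| / √(1 + 25 + 4)
  = |-129| / √30
  = 129 / 5.477
  ≈ 23.55

23.55


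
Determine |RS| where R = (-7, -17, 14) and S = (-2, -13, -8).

d = √[(x₂-x₁)² + (y₂-y₁)² + (z₂-z₁)²]
  = √[5² + 4² + (-22)²]
  = √[25 + 16 + 484]
  = √525
  ≈ 22.91

22.91


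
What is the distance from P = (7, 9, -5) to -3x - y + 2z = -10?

distance = |a·x₀ + b·y₀ + c·z₀ - d| / √(a² + b² + c²)
  = |(-3)·7 + (-1)·9 + 2·(-5) - (-10)| / √((-3)² + (-1)² + 2²)
  = |-21 - 9 - 10 + 10| / √(9 + 1 + 4)
  = |-30| / √14
  = 30 / 3.742
  ≈ 8.018

8.018


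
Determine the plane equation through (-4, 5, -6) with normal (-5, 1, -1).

The plane through P with normal n = (a, b, c) satisfies n·(r - P) = 0,
i.e. ax + by + cz = a·x₀ + b·y₀ + c·z₀.
d = (-5)·(-4) + 1·5 + (-1)·(-6)
  = 20 + 5 + 6
  = 31
Equation: -5x + y - z = 31

-5x + y - z = 31


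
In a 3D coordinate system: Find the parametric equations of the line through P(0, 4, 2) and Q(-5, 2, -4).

Direction vector d = Q - P = (-5 + 0, 2 - 4, -4 - 2) = (-5, -2, -6)
Parametric form r = P + t·d:
x = 0 - 5t, y = 4 - 2t, z = 2 - 6t

x = 0 - 5t, y = 4 - 2t, z = 2 - 6t


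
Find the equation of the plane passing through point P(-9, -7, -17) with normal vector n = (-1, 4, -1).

The plane through P with normal n = (a, b, c) satisfies n·(r - P) = 0,
i.e. ax + by + cz = a·x₀ + b·y₀ + c·z₀.
d = (-1)·(-9) + 4·(-7) + (-1)·(-17)
  = 9 - 28 + 17
  = -2
Equation: -x + 4y - z = -2

-x + 4y - z = -2


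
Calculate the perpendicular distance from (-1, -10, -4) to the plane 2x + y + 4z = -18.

distance = |a·x₀ + b·y₀ + c·z₀ - d| / √(a² + b² + c²)
  = |2·(-1) + 1·(-10) + 4·(-4) - (-18)| / √(2² + 1² + 4²)
  = |-2 - 10 - 16 + 18| / √(4 + 1 + 16)
  = |-10| / √21
  = 10 / 4.583
  ≈ 2.182

2.182


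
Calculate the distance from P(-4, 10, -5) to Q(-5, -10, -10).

d = √[(x₂-x₁)² + (y₂-y₁)² + (z₂-z₁)²]
  = √[(-1)² + (-20)² + (-5)²]
  = √[1 + 400 + 25]
  = √426
  ≈ 20.64

20.64
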